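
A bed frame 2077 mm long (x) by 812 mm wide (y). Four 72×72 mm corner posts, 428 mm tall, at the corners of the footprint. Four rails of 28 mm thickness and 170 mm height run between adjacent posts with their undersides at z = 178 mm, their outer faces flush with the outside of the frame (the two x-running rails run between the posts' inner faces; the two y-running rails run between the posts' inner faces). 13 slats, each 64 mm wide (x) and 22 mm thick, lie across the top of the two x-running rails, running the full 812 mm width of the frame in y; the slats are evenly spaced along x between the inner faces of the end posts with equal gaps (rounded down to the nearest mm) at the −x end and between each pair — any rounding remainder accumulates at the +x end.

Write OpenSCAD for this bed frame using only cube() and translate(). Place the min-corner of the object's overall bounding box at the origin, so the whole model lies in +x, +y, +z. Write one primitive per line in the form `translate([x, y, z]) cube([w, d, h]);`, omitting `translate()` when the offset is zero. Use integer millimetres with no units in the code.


cube([72, 72, 428]);
translate([0, 740, 0]) cube([72, 72, 428]);
translate([2005, 0, 0]) cube([72, 72, 428]);
translate([2005, 740, 0]) cube([72, 72, 428]);
translate([72, 0, 178]) cube([1933, 28, 170]);
translate([72, 784, 178]) cube([1933, 28, 170]);
translate([0, 72, 178]) cube([28, 668, 170]);
translate([2049, 72, 178]) cube([28, 668, 170]);
translate([150, 0, 348]) cube([64, 812, 22]);
translate([292, 0, 348]) cube([64, 812, 22]);
translate([434, 0, 348]) cube([64, 812, 22]);
translate([576, 0, 348]) cube([64, 812, 22]);
translate([718, 0, 348]) cube([64, 812, 22]);
translate([860, 0, 348]) cube([64, 812, 22]);
translate([1002, 0, 348]) cube([64, 812, 22]);
translate([1144, 0, 348]) cube([64, 812, 22]);
translate([1286, 0, 348]) cube([64, 812, 22]);
translate([1428, 0, 348]) cube([64, 812, 22]);
translate([1570, 0, 348]) cube([64, 812, 22]);
translate([1712, 0, 348]) cube([64, 812, 22]);
translate([1854, 0, 348]) cube([64, 812, 22]);


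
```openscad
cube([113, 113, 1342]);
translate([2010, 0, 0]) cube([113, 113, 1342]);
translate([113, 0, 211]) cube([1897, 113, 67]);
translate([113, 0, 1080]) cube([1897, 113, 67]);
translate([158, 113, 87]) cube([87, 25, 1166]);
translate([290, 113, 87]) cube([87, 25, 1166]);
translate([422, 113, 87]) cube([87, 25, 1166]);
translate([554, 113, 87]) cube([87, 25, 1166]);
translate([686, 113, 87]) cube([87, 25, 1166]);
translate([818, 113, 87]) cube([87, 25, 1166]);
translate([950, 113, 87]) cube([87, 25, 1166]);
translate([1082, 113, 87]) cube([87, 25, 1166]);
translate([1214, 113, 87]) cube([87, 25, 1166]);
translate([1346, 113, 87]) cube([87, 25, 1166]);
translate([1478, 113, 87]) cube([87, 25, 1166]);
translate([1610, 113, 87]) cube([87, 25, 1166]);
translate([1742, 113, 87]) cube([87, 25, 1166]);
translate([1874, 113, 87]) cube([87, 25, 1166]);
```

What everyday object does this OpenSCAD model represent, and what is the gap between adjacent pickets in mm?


A fence section. The picket gap is 45 mm.

Two posts, two rails, 14 pickets — a fence section. Span 1897 mm holds 14 pickets of 87 mm with 15 equal gaps: ⌊(1897 − 14·87) / 15⌋ = 45 mm.


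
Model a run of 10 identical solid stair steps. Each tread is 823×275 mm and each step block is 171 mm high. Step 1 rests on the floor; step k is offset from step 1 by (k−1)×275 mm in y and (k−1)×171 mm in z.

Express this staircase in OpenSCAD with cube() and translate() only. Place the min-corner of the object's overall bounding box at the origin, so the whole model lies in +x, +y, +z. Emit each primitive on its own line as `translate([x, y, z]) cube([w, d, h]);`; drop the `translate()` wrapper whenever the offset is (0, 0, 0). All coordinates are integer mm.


cube([823, 275, 171]);
translate([0, 275, 171]) cube([823, 275, 171]);
translate([0, 550, 342]) cube([823, 275, 171]);
translate([0, 825, 513]) cube([823, 275, 171]);
translate([0, 1100, 684]) cube([823, 275, 171]);
translate([0, 1375, 855]) cube([823, 275, 171]);
translate([0, 1650, 1026]) cube([823, 275, 171]);
translate([0, 1925, 1197]) cube([823, 275, 171]);
translate([0, 2200, 1368]) cube([823, 275, 171]);
translate([0, 2475, 1539]) cube([823, 275, 171]);


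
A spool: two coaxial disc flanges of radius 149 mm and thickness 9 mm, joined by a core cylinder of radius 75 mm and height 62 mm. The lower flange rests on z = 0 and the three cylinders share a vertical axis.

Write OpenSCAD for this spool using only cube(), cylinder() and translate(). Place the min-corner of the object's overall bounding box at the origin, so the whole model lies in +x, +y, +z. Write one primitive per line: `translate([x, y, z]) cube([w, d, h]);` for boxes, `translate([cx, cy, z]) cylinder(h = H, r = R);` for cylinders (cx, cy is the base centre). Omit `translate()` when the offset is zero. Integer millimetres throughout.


translate([149, 149, 0]) cylinder(h = 9, r = 149);
translate([149, 149, 9]) cylinder(h = 62, r = 75);
translate([149, 149, 71]) cylinder(h = 9, r = 149);


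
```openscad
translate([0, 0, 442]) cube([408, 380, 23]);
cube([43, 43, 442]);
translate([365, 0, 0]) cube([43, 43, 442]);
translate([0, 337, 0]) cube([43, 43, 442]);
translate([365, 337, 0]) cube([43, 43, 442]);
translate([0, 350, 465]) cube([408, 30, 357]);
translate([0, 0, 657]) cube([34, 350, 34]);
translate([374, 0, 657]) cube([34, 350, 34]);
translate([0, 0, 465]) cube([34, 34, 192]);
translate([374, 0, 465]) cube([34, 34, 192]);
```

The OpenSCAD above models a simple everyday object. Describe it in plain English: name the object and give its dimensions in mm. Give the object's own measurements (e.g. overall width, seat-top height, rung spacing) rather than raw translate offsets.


A chair. The seat is a 408×380×23 mm slab with its top at z = 465 mm, on four 43×43 mm corner legs (flush with the seat edges, standing on z = 0). A flat backrest 30 mm thick, 357 mm tall, spans the full seat width and rises from the seat top along its +y edge, rear face flush with the rear of the seat. Two armrests of 34×34 mm section run along each side from the seat's front edge to the front of the backrest, top faces 226 mm above the seat top and outer faces flush with the seat's x-edges; a 34×34 mm post under the front of each armrest stands on the seat at the front corner.


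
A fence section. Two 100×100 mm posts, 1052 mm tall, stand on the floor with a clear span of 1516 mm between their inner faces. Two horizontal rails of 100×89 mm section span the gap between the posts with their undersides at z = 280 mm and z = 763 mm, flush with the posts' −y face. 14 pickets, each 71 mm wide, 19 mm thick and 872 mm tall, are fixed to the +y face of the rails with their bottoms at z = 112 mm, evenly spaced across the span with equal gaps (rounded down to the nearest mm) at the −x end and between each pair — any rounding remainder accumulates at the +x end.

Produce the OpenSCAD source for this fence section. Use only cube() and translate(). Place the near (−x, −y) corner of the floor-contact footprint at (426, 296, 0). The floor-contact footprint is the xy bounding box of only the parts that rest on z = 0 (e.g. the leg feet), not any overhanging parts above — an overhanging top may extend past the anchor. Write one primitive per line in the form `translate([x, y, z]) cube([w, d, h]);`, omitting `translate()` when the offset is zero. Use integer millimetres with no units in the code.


translate([426, 296, 0]) cube([100, 100, 1052]);
translate([2042, 296, 0]) cube([100, 100, 1052]);
translate([526, 296, 280]) cube([1516, 100, 89]);
translate([526, 296, 763]) cube([1516, 100, 89]);
translate([560, 396, 112]) cube([71, 19, 872]);
translate([665, 396, 112]) cube([71, 19, 872]);
translate([770, 396, 112]) cube([71, 19, 872]);
translate([875, 396, 112]) cube([71, 19, 872]);
translate([980, 396, 112]) cube([71, 19, 872]);
translate([1085, 396, 112]) cube([71, 19, 872]);
translate([1190, 396, 112]) cube([71, 19, 872]);
translate([1295, 396, 112]) cube([71, 19, 872]);
translate([1400, 396, 112]) cube([71, 19, 872]);
translate([1505, 396, 112]) cube([71, 19, 872]);
translate([1610, 396, 112]) cube([71, 19, 872]);
translate([1715, 396, 112]) cube([71, 19, 872]);
translate([1820, 396, 112]) cube([71, 19, 872]);
translate([1925, 396, 112]) cube([71, 19, 872]);


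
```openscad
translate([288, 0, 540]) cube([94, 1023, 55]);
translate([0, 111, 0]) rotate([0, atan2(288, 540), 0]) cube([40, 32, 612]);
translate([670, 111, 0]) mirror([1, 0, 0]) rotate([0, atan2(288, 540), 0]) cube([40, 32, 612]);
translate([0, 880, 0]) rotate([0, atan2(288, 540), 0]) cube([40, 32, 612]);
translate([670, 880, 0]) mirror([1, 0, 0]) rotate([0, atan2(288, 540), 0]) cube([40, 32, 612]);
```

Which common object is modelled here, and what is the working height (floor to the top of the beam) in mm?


A sawhorse. The overall height is 595 mm.

A beam across two mirrored pairs of raked legs — a sawhorse. The beam's underside is at z = 540 (matching the legs' vertical rise in atan2(288, 540)) and the beam is 55 mm tall, so its top is at 540 + 55 = 595 mm. The raked legs top out at the beam's underside, so that is the highest point.


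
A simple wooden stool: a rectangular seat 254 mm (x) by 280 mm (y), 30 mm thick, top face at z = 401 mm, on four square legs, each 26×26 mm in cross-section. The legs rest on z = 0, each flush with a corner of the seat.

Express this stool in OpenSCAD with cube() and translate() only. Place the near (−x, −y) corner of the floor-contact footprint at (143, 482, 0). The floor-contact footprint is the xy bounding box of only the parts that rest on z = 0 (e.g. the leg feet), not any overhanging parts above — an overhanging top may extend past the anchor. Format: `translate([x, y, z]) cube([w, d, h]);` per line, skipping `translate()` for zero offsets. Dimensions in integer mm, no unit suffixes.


translate([143, 482, 371]) cube([254, 280, 30]);
translate([143, 482, 0]) cube([26, 26, 371]);
translate([371, 482, 0]) cube([26, 26, 371]);
translate([143, 736, 0]) cube([26, 26, 371]);
translate([371, 736, 0]) cube([26, 26, 371]);


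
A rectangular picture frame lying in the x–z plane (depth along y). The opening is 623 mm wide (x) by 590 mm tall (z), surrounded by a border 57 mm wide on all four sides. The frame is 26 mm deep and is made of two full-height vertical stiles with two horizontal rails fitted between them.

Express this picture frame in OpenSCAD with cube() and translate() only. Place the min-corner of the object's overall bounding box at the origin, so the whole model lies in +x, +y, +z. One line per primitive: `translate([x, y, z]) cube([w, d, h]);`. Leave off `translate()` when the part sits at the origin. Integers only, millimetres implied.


cube([57, 26, 704]);
translate([680, 0, 0]) cube([57, 26, 704]);
translate([57, 0, 0]) cube([623, 26, 57]);
translate([57, 0, 647]) cube([623, 26, 57]);


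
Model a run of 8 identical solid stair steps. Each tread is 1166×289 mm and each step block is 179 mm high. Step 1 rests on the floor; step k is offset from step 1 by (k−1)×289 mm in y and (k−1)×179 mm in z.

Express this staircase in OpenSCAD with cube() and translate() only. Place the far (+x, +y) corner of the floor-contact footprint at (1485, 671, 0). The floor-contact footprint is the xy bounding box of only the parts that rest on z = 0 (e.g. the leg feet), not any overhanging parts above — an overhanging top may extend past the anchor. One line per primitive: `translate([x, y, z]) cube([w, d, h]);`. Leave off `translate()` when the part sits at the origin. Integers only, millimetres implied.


translate([319, 382, 0]) cube([1166, 289, 179]);
translate([319, 671, 179]) cube([1166, 289, 179]);
translate([319, 960, 358]) cube([1166, 289, 179]);
translate([319, 1249, 537]) cube([1166, 289, 179]);
translate([319, 1538, 716]) cube([1166, 289, 179]);
translate([319, 1827, 895]) cube([1166, 289, 179]);
translate([319, 2116, 1074]) cube([1166, 289, 179]);
translate([319, 2405, 1253]) cube([1166, 289, 179]);


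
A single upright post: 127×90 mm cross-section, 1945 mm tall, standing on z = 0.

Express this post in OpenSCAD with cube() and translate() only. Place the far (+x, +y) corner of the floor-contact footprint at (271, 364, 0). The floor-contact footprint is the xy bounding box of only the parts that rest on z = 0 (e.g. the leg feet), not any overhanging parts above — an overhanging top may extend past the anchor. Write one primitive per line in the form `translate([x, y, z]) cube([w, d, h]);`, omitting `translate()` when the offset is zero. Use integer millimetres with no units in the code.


translate([144, 274, 0]) cube([127, 90, 1945]);


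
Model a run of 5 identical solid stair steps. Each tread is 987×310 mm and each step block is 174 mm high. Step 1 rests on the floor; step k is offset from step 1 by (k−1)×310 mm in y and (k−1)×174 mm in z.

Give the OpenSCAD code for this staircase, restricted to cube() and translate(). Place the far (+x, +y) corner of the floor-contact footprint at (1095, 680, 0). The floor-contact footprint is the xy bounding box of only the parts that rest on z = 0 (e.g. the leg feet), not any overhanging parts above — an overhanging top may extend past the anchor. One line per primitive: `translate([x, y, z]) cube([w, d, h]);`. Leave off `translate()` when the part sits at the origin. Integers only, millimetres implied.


translate([108, 370, 0]) cube([987, 310, 174]);
translate([108, 680, 174]) cube([987, 310, 174]);
translate([108, 990, 348]) cube([987, 310, 174]);
translate([108, 1300, 522]) cube([987, 310, 174]);
translate([108, 1610, 696]) cube([987, 310, 174]);


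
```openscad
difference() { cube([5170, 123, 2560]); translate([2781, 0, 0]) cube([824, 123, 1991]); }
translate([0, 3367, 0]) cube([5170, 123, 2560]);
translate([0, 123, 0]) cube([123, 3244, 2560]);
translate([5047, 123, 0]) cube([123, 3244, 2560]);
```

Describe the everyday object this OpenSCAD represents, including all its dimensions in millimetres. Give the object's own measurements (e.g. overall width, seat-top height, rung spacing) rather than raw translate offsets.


A single room: four walls, each 2560 mm tall and 123 mm thick, enclosing an outside footprint 5170×3490 mm (x × y), no floor or roof. The front and back walls (−y and +y sides) run the full x-width; the side walls fit between their inner faces. A door opening 824 mm wide and 1991 mm tall is cut through the front wall from the floor up, its −x edge 2781 mm from the wall's −x end.


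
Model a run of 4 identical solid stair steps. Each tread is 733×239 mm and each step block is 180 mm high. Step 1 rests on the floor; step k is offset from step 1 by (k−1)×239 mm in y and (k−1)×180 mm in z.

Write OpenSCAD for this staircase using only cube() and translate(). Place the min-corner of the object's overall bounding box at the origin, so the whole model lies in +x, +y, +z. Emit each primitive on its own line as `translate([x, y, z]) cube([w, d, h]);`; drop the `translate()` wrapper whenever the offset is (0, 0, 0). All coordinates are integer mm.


cube([733, 239, 180]);
translate([0, 239, 180]) cube([733, 239, 180]);
translate([0, 478, 360]) cube([733, 239, 180]);
translate([0, 717, 540]) cube([733, 239, 180]);


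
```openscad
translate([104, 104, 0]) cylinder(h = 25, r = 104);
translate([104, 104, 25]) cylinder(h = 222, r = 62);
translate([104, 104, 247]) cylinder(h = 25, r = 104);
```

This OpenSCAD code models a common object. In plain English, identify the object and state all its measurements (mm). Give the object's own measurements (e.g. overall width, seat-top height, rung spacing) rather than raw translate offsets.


A spool: two coaxial disc flanges of radius 104 mm and thickness 25 mm, joined by a core cylinder of radius 62 mm and height 222 mm. The lower flange rests on z = 0 and the three cylinders share a vertical axis.


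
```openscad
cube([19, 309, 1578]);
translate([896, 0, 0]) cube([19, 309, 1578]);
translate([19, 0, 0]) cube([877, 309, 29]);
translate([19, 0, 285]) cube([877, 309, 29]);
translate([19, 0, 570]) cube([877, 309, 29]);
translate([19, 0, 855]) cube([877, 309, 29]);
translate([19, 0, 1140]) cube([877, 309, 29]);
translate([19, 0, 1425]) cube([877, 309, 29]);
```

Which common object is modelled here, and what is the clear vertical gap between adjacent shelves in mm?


A bookshelf. The clear shelf gap is 256 mm.

Two tall side panels with 6 horizontal boards between them — a bookshelf. The first two shelf undersides are at z = 0 and z = 285; with shelf thickness 29, the clear gap is 285 − 0 − 29 = 256 mm.


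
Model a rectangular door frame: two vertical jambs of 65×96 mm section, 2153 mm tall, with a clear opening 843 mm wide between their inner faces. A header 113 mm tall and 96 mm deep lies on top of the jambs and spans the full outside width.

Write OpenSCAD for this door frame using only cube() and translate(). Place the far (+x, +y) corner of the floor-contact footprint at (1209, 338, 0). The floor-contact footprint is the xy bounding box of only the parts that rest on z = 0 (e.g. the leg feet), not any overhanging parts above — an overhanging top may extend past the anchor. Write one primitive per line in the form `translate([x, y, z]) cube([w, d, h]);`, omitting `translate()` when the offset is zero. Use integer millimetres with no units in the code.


translate([236, 242, 0]) cube([65, 96, 2153]);
translate([1144, 242, 0]) cube([65, 96, 2153]);
translate([236, 242, 2153]) cube([973, 96, 113]);


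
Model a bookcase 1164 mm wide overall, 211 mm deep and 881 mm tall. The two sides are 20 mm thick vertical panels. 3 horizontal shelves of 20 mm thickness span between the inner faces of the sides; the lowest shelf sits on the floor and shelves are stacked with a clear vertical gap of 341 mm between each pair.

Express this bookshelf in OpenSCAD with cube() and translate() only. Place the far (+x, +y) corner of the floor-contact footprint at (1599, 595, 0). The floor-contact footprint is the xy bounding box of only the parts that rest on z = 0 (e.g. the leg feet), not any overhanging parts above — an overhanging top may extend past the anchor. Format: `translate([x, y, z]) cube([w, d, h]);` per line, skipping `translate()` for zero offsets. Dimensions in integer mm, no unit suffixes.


translate([435, 384, 0]) cube([20, 211, 881]);
translate([1579, 384, 0]) cube([20, 211, 881]);
translate([455, 384, 0]) cube([1124, 211, 20]);
translate([455, 384, 361]) cube([1124, 211, 20]);
translate([455, 384, 722]) cube([1124, 211, 20]);


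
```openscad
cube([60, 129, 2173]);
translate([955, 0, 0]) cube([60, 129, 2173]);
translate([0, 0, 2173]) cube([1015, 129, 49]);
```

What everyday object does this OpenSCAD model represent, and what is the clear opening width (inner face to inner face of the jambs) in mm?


A door frame. The clear opening width is 895 mm.

Two 2173 mm tall posts with a header on top — a door frame. The left jamb is 60 mm wide at x = 0; the right jamb starts at x = 955. The clear opening is 955 − 60 = 895 mm.


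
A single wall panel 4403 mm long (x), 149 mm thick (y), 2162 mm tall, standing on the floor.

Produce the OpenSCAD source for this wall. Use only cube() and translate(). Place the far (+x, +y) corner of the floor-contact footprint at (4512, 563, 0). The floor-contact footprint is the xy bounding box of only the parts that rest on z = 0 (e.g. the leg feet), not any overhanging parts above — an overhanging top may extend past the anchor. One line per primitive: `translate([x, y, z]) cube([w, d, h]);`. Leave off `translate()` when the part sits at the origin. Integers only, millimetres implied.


translate([109, 414, 0]) cube([4403, 149, 2162]);


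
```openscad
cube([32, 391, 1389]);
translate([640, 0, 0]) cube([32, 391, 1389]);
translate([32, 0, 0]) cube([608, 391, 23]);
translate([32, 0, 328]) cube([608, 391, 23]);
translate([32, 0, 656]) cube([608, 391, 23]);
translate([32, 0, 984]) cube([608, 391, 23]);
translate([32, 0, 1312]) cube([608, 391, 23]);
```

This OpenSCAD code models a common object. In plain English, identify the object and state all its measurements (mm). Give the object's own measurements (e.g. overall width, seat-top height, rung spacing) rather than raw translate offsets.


An open bookshelf. Two side panels, each 32 mm thick, 391 mm deep and 1389 mm tall, stand 672 mm apart (outside-to-outside). Between them sit 5 shelves, each 23 mm thick and 391 mm deep, spanning the full gap between the sides. The bottom shelf rests on the floor (its underside at z = 0) and the clear gap between one shelf's top and the next shelf's underside is 305 mm.


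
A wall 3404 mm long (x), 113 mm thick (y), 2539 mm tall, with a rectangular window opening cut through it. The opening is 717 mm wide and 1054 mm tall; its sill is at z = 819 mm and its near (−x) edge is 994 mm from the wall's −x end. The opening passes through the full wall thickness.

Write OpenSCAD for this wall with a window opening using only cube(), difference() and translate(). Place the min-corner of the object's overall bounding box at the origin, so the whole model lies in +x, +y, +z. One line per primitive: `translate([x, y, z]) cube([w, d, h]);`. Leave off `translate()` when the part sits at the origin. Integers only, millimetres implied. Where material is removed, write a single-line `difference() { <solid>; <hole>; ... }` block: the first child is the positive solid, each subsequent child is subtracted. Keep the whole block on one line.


difference() { cube([3404, 113, 2539]); translate([994, 0, 819]) cube([717, 113, 1054]); }


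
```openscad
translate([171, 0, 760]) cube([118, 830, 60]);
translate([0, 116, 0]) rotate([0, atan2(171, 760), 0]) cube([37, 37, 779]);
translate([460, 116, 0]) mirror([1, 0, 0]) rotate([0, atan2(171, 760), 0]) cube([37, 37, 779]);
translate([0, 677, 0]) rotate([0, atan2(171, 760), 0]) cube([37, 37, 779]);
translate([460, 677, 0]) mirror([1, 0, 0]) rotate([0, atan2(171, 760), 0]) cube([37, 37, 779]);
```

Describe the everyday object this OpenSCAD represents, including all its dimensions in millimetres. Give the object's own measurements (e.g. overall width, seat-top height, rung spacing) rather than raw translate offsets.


A sawhorse. A 118×830×60 mm beam (x, y, z) sits on two A-frame leg pairs. Each pair is two raked legs of 37×37 mm section (37 mm along y) splaying symmetrically in x. Each leg rises 760 mm vertically over 171 mm of horizontal reach and is 779 mm long along its own axis. Every leg's outer bottom edge rests on the floor and its outer top edge meets a bottom edge of the beam — the left legs (tilting toward +x) meet the beam's −x bottom edge, the right legs (their mirror images, tilting toward −x) meet its +x bottom edge — so the leg tops tuck under the beam, the beam's underside is 760 mm above the floor, and the feet are 460 mm apart outside-to-outside with the beam centred between them. The two leg pairs are set in 116 mm from either end of the beam.


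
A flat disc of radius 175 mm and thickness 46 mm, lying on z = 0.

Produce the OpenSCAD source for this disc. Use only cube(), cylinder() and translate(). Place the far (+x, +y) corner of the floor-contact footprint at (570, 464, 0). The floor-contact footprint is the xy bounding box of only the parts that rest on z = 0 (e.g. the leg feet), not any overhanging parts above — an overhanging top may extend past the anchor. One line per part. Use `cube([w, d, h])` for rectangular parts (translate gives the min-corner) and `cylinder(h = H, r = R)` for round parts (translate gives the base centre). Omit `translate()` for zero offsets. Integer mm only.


translate([395, 289, 0]) cylinder(h = 46, r = 175);


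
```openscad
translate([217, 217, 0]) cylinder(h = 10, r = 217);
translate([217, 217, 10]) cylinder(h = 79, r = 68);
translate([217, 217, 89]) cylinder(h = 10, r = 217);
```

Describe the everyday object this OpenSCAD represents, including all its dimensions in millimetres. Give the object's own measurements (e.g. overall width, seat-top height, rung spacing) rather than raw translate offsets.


A spool: two coaxial disc flanges of radius 217 mm and thickness 10 mm, joined by a core cylinder of radius 68 mm and height 79 mm. The lower flange rests on z = 0 and the three cylinders share a vertical axis.


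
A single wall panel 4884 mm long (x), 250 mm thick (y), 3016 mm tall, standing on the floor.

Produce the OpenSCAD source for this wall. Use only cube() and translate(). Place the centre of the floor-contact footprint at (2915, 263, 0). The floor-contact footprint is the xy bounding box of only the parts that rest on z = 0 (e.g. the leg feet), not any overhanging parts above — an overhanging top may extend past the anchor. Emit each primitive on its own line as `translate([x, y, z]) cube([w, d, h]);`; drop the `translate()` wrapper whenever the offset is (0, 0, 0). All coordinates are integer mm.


translate([473, 138, 0]) cube([4884, 250, 3016]);


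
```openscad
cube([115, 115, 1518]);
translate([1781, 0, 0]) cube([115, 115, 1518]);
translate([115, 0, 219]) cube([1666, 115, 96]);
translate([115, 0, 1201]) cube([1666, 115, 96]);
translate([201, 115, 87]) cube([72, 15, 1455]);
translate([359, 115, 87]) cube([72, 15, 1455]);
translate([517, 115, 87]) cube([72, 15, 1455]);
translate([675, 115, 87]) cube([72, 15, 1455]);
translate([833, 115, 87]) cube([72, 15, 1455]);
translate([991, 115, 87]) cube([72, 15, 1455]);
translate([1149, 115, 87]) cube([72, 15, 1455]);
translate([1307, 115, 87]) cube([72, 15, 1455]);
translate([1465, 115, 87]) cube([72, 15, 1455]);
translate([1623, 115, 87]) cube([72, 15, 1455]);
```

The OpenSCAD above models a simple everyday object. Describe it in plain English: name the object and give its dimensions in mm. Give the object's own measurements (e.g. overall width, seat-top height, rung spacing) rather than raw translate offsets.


A fence section. Two 115×115 mm posts, 1518 mm tall, stand on the floor with a clear span of 1666 mm between their inner faces. Two horizontal rails of 115×96 mm section span the gap between the posts with their undersides at z = 219 mm and z = 1201 mm, flush with the posts' −y face. 10 pickets, each 72 mm wide, 15 mm thick and 1455 mm tall, are fixed to the +y face of the rails with their bottoms at z = 87 mm, spaced across the span with a 86 mm gap after the −x post and between neighbouring pickets and before the +x post.


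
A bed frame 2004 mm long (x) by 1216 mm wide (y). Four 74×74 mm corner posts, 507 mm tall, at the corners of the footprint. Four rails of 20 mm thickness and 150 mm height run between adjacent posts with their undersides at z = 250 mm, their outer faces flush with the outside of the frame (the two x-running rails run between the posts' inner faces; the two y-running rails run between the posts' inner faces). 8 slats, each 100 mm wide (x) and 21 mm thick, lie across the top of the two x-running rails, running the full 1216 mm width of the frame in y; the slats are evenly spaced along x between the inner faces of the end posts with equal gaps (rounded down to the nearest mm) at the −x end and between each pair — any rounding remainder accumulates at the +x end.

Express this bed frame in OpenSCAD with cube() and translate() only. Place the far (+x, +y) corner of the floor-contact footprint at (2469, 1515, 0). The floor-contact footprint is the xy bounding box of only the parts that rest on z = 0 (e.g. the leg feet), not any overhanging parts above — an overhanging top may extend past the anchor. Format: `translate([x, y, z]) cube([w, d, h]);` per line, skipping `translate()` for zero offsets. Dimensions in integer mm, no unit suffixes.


translate([465, 299, 0]) cube([74, 74, 507]);
translate([465, 1441, 0]) cube([74, 74, 507]);
translate([2395, 299, 0]) cube([74, 74, 507]);
translate([2395, 1441, 0]) cube([74, 74, 507]);
translate([539, 299, 250]) cube([1856, 20, 150]);
translate([539, 1495, 250]) cube([1856, 20, 150]);
translate([465, 373, 250]) cube([20, 1068, 150]);
translate([2449, 373, 250]) cube([20, 1068, 150]);
translate([656, 299, 400]) cube([100, 1216, 21]);
translate([873, 299, 400]) cube([100, 1216, 21]);
translate([1090, 299, 400]) cube([100, 1216, 21]);
translate([1307, 299, 400]) cube([100, 1216, 21]);
translate([1524, 299, 400]) cube([100, 1216, 21]);
translate([1741, 299, 400]) cube([100, 1216, 21]);
translate([1958, 299, 400]) cube([100, 1216, 21]);
translate([2175, 299, 400]) cube([100, 1216, 21]);


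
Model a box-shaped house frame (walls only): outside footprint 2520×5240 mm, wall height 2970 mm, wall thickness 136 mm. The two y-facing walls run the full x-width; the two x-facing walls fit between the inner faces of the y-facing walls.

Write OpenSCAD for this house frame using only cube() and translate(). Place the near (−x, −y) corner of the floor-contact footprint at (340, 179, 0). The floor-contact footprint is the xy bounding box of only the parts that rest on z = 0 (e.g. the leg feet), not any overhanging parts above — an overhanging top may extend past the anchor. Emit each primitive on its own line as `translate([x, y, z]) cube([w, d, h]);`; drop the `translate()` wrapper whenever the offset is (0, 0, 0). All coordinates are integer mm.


translate([340, 179, 0]) cube([2520, 136, 2970]);
translate([340, 5283, 0]) cube([2520, 136, 2970]);
translate([340, 315, 0]) cube([136, 4968, 2970]);
translate([2724, 315, 0]) cube([136, 4968, 2970]);


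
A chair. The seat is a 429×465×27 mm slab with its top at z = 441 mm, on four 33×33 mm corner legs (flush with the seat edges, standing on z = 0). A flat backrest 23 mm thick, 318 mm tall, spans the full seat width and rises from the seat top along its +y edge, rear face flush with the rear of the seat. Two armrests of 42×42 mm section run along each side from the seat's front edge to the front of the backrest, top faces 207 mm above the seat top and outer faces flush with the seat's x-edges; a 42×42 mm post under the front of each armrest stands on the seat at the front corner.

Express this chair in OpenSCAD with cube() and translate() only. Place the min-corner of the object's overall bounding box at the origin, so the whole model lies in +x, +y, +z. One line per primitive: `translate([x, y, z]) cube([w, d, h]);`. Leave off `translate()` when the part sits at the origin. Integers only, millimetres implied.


// leg_h = 441 - 27 = 414
// arm post h = 207 - 42 = 165
translate([0, 0, 414]) cube([429, 465, 27]);
cube([33, 33, 414]);
translate([396, 0, 0]) cube([33, 33, 414]);
translate([0, 432, 0]) cube([33, 33, 414]);
translate([396, 432, 0]) cube([33, 33, 414]);
translate([0, 442, 441]) cube([429, 23, 318]);
translate([0, 0, 606]) cube([42, 442, 42]);
translate([387, 0, 606]) cube([42, 442, 42]);
translate([0, 0, 441]) cube([42, 42, 165]);
translate([387, 0, 441]) cube([42, 42, 165]);


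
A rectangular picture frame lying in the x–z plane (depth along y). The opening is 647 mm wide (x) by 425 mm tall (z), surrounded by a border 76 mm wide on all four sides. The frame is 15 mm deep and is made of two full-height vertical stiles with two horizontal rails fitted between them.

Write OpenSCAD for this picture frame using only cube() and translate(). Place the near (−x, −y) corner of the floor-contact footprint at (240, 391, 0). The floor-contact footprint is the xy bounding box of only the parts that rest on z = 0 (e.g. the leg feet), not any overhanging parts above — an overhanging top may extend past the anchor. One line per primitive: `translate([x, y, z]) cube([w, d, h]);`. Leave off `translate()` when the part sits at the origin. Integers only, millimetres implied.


translate([240, 391, 0]) cube([76, 15, 577]);
translate([963, 391, 0]) cube([76, 15, 577]);
translate([316, 391, 0]) cube([647, 15, 76]);
translate([316, 391, 501]) cube([647, 15, 76]);


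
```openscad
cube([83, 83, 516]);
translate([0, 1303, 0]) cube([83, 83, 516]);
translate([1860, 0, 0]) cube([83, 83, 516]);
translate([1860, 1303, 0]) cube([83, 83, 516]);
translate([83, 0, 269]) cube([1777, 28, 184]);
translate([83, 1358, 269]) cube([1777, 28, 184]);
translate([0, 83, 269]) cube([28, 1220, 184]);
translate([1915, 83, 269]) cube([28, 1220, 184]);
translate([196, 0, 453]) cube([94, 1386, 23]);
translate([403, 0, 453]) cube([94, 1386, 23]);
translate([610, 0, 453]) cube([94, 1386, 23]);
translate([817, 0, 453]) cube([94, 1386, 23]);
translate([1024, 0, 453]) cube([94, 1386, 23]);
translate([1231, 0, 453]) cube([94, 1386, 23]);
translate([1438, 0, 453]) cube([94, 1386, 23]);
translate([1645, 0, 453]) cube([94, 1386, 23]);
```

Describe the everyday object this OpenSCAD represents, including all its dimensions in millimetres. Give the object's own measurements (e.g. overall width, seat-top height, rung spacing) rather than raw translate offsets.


A bed frame 1943 mm long (x) by 1386 mm wide (y). Four 83×83 mm corner posts, 516 mm tall, at the corners of the footprint. Four rails of 28 mm thickness and 184 mm height run between adjacent posts with their undersides at z = 269 mm, their outer faces flush with the outside of the frame (the two x-running rails run between the posts' inner faces; the two y-running rails run between the posts' inner faces). 8 slats, each 94 mm wide (x) and 23 mm thick, lie across the top of the two x-running rails, running the full 1386 mm width of the frame in y; along x they sit between the end posts with a 113 mm gap after the −x posts and between neighbouring slats, leaving 121 mm before the +x posts.


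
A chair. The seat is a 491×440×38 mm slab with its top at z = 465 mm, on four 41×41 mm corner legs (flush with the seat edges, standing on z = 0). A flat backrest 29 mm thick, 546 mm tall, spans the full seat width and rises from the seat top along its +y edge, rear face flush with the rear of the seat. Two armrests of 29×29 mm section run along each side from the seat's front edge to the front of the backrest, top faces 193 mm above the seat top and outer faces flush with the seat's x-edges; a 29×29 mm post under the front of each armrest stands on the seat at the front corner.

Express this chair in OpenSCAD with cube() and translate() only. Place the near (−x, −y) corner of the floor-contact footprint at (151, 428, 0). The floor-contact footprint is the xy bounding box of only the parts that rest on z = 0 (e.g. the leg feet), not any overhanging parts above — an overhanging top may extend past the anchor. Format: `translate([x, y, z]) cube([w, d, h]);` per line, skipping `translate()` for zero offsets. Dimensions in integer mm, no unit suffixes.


// leg_h = 465 - 38 = 427
// arm post h = 193 - 29 = 164
translate([151, 428, 427]) cube([491, 440, 38]);
translate([151, 428, 0]) cube([41, 41, 427]);
translate([601, 428, 0]) cube([41, 41, 427]);
translate([151, 827, 0]) cube([41, 41, 427]);
translate([601, 827, 0]) cube([41, 41, 427]);
translate([151, 839, 465]) cube([491, 29, 546]);
translate([151, 428, 629]) cube([29, 411, 29]);
translate([613, 428, 629]) cube([29, 411, 29]);
translate([151, 428, 465]) cube([29, 29, 164]);
translate([613, 428, 465]) cube([29, 29, 164]);


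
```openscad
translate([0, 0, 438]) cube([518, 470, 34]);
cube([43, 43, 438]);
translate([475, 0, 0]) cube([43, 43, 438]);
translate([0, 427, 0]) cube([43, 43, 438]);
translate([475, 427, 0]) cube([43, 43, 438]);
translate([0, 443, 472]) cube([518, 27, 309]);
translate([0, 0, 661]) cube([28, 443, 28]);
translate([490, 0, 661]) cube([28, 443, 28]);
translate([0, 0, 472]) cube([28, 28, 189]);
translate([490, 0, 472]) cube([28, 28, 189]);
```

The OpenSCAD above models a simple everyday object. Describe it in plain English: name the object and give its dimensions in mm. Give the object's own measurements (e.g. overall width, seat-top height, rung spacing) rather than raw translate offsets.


A chair. The seat is a 518×470×34 mm slab with its top at z = 472 mm, on four 43×43 mm corner legs (flush with the seat edges, standing on z = 0). A flat backrest 27 mm thick, 309 mm tall, spans the full seat width and rises from the seat top along its +y edge, rear face flush with the rear of the seat. Two armrests of 28×28 mm section run along each side from the seat's front edge to the front of the backrest, top faces 217 mm above the seat top and outer faces flush with the seat's x-edges; a 28×28 mm post under the front of each armrest stands on the seat at the front corner.


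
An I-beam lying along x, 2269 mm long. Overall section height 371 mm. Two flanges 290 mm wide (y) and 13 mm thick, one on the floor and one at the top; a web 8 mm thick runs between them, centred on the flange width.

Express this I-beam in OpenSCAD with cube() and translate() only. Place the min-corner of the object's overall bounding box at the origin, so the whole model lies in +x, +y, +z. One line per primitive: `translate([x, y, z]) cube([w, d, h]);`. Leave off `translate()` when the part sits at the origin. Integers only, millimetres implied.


cube([2269, 290, 13]);
translate([0, 141, 13]) cube([2269, 8, 345]);
translate([0, 0, 358]) cube([2269, 290, 13]);


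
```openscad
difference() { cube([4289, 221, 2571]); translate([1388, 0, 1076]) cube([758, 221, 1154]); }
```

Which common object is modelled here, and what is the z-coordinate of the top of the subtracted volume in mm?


A wall with a window opening. The window head height is 2230 mm.

A wall with a rectangular opening subtracted — a window. Sill at z = 1076, opening 1154 mm tall, so the head is at 1076 + 1154 = 2230 mm.


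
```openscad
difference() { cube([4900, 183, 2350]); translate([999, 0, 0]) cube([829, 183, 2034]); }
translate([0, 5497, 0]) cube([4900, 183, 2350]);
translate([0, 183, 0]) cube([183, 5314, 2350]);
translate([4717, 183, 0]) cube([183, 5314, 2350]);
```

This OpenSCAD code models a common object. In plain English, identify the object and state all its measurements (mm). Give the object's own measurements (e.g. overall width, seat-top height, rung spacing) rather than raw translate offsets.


A single room: four walls, each 2350 mm tall and 183 mm thick, enclosing an outside footprint 4900×5680 mm (x × y), no floor or roof. The front and back walls (−y and +y sides) run the full x-width; the side walls fit between their inner faces. A door opening 829 mm wide and 2034 mm tall is cut through the front wall from the floor up, its −x edge 999 mm from the wall's −x end.


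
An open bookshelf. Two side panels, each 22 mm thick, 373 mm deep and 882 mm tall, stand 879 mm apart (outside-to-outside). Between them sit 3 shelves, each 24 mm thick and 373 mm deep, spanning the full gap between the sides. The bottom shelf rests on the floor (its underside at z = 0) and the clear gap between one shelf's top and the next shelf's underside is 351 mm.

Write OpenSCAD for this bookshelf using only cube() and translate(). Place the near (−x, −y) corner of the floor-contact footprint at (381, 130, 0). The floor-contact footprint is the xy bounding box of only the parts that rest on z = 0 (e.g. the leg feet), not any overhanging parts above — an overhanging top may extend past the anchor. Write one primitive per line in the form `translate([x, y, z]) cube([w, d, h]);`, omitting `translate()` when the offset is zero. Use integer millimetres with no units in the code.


translate([381, 130, 0]) cube([22, 373, 882]);
translate([1238, 130, 0]) cube([22, 373, 882]);
translate([403, 130, 0]) cube([835, 373, 24]);
translate([403, 130, 375]) cube([835, 373, 24]);
translate([403, 130, 750]) cube([835, 373, 24]);


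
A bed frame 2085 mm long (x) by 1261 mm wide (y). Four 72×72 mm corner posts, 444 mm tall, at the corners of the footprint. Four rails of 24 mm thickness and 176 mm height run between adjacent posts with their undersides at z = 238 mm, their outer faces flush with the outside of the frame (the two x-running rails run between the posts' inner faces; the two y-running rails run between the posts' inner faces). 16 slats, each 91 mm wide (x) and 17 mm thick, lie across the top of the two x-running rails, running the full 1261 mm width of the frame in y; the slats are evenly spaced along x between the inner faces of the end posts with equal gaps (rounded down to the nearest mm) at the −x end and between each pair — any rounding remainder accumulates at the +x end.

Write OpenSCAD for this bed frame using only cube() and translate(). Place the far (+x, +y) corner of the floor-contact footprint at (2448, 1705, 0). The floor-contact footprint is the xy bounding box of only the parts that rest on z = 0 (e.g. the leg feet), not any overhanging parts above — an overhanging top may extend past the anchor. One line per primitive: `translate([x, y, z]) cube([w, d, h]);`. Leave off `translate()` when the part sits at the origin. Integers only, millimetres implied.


// slat z = rail_z + rail_h = 238 + 176 = 414
// slat gap = ⌊(1941 − 16·91) / 17⌋ = 28
translate([363, 444, 0]) cube([72, 72, 444]);
translate([363, 1633, 0]) cube([72, 72, 444]);
translate([2376, 444, 0]) cube([72, 72, 444]);
translate([2376, 1633, 0]) cube([72, 72, 444]);
translate([435, 444, 238]) cube([1941, 24, 176]);
translate([435, 1681, 238]) cube([1941, 24, 176]);
translate([363, 516, 238]) cube([24, 1117, 176]);
translate([2424, 516, 238]) cube([24, 1117, 176]);
translate([463, 444, 414]) cube([91, 1261, 17]);
translate([582, 444, 414]) cube([91, 1261, 17]);
translate([701, 444, 414]) cube([91, 1261, 17]);
translate([820, 444, 414]) cube([91, 1261, 17]);
translate([939, 444, 414]) cube([91, 1261, 17]);
translate([1058, 444, 414]) cube([91, 1261, 17]);
translate([1177, 444, 414]) cube([91, 1261, 17]);
translate([1296, 444, 414]) cube([91, 1261, 17]);
translate([1415, 444, 414]) cube([91, 1261, 17]);
translate([1534, 444, 414]) cube([91, 1261, 17]);
translate([1653, 444, 414]) cube([91, 1261, 17]);
translate([1772, 444, 414]) cube([91, 1261, 17]);
translate([1891, 444, 414]) cube([91, 1261, 17]);
translate([2010, 444, 414]) cube([91, 1261, 17]);
translate([2129, 444, 414]) cube([91, 1261, 17]);
translate([2248, 444, 414]) cube([91, 1261, 17]);
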